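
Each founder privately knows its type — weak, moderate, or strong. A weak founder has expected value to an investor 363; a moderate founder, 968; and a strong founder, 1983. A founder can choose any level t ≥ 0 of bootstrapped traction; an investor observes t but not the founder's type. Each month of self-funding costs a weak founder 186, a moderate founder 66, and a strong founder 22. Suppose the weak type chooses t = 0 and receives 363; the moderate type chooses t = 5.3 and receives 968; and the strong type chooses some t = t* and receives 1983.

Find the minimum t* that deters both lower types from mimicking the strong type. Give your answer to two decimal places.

Moderate type (on-path payoff 968 − 66×5.3 = 618.2) won't mimic when 618.2 ≥ 1983 − 66·t*, i.e. t* ≥ 20.68.
Weak type (on-path payoff 363) won't mimic when 363 ≥ 1983 − 186·t*, i.e. t* ≥ 8.71.
Both must hold, so t* = max(8.71, 20.68) = 20.68. The moderate type's constraint binds.

20.68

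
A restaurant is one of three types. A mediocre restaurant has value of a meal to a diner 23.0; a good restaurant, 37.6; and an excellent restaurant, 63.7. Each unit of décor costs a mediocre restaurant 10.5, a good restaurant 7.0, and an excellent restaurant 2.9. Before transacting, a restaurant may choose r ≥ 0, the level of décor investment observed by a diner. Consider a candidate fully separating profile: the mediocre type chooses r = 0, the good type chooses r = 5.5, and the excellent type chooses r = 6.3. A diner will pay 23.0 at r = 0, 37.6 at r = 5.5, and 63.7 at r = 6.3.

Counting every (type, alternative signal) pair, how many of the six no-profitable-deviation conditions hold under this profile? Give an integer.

4

Mediocre (own payoff 23.0): to r=5.5 gives 37.6 − 10.5×5.5 = -20.15 → no gain ✓; to r=6.3 gives 63.7 − 10.5×6.3 = -2.45 → no gain ✓.
Excellent (own payoff 63.7 − 2.9×6.3 = 45.43): to r=0 gives 23.0 → no gain ✓; to r=5.5 gives 37.6 − 2.9×5.5 = 21.65 → no gain ✓.
Good (own payoff 37.6 − 7.0×5.5 = -0.9): to r=0 gives 23.0 → profitable ✗; to r=6.3 gives 63.7 − 7.0×6.3 = 19.6 → profitable ✗.
4 of the 6 constraints hold; not an equilibrium.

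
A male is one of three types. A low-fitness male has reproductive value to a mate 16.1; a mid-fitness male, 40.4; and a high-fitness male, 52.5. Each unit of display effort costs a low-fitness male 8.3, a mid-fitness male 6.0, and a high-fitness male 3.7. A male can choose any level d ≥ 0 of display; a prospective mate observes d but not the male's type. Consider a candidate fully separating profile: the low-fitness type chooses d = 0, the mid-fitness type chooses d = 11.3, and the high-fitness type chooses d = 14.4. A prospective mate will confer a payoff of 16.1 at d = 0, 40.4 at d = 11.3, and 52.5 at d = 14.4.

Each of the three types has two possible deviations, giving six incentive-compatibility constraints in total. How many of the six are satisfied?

4

High-fitness (own payoff 52.5 − 3.7×14.4 = -0.78): to d=0 gives 16.1 → profitable ✗; to d=11.3 gives 40.4 − 3.7×11.3 = -1.41 → no gain ✓.
Mid-fitness (own payoff 40.4 − 6.0×11.3 = -27.4): to d=0 gives 16.1 → profitable ✗; to d=14.4 gives 52.5 − 6.0×14.4 = -33.9 → no gain ✓.
Low-fitness (own payoff 16.1): to d=11.3 gives 40.4 − 8.3×11.3 = -53.39 → no gain ✓; to d=14.4 gives 52.5 − 8.3×14.4 = -67.02 → no gain ✓.
4 of the 6 constraints hold; not an equilibrium.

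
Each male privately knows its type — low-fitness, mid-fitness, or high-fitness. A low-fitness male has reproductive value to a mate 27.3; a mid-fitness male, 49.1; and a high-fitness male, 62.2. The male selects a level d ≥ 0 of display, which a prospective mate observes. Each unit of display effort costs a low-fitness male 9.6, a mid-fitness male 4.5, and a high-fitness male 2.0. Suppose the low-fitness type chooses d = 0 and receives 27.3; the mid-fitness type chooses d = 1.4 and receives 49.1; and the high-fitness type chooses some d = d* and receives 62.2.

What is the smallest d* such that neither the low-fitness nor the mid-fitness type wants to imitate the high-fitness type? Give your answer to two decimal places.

Low-fitness type (on-path payoff 27.3) won't mimic when 27.3 ≥ 62.2 − 9.6·d*, i.e. d* ≥ 3.64.
Mid-fitness type (on-path payoff 49.1 − 4.5×1.4 = 42.8) won't mimic when 42.8 ≥ 62.2 − 4.5·d*, i.e. d* ≥ 4.31.
Both must hold, so d* = max(3.64, 4.31) = 4.31. The mid-fitness type's constraint binds.

4.31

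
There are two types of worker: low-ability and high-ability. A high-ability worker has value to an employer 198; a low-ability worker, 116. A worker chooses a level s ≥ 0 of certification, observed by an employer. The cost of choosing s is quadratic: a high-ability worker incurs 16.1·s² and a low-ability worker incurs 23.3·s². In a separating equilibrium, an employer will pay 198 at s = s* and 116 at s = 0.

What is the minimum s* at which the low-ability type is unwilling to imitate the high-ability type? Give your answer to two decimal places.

1.88

The low-ability type at s = 0 receives 116; imitating at s* yields 198 − 23.3·s*².
Indifference: 116 = 198 − 23.3·s*², so s*² = (198 − 116) / 23.3 ≈ 3.5193.
s* = √3.5193 ≈ 1.88.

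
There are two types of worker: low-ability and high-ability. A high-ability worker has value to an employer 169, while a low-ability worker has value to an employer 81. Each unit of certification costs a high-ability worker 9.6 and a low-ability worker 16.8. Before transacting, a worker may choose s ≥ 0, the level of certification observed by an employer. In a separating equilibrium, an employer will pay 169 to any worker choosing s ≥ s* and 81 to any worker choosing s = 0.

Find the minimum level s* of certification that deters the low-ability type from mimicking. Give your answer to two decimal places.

A low-ability worker choosing s = 0 receives 81.
Imitating at s* instead would pay 169 at cost 16.8·s*, netting 169 − 16.8·s*.
Indifference: 81 = 169 − 16.8·s*, so s* = (169 − 81) / 16.8 ≈ 5.24.
At s* the low-ability type's incentive constraint just binds; the high-ability type strictly prefers s* since its per-unit cost is lower.

5.24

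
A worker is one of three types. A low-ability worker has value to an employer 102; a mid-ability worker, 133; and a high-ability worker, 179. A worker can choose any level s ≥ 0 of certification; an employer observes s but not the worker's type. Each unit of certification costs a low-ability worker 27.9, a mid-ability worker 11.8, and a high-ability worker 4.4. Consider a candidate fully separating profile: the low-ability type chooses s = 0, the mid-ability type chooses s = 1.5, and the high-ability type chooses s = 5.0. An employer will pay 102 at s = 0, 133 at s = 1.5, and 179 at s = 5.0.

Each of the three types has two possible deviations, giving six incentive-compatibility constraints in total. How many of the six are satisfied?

5

Mid-ability (own payoff 133 − 11.8×1.5 = 115.3): to s=0 gives 102 → no gain ✓; to s=5.0 gives 179 − 11.8×5.0 = 120 → profitable ✗.
High-ability (own payoff 179 − 4.4×5.0 = 157): to s=0 gives 102 → no gain ✓; to s=1.5 gives 133 − 4.4×1.5 = 126.4 → no gain ✓.
Low-ability (own payoff 102): to s=1.5 gives 133 − 27.9×1.5 = 91.15 → no gain ✓; to s=5.0 gives 179 − 27.9×5.0 = 39.5 → no gain ✓.
5 of the 6 constraints hold; not an equilibrium.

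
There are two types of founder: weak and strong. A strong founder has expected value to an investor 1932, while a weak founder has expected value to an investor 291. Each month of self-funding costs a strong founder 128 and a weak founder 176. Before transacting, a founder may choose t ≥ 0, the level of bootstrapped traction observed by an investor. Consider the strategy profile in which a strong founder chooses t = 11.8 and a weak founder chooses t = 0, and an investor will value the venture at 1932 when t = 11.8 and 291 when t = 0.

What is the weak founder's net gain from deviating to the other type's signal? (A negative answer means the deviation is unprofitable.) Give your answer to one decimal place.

-435.8

Playing t = 0 the weak founder receives 291.
Deviating to t = 11.8 brings payment 1932 at cost 176 × 11.8 = 2076.8, netting -144.8.
Gain from deviating: -144.8 − 291 = -435.8.
The gain is negative, so the weak type's incentive-compatibility constraint is satisfied.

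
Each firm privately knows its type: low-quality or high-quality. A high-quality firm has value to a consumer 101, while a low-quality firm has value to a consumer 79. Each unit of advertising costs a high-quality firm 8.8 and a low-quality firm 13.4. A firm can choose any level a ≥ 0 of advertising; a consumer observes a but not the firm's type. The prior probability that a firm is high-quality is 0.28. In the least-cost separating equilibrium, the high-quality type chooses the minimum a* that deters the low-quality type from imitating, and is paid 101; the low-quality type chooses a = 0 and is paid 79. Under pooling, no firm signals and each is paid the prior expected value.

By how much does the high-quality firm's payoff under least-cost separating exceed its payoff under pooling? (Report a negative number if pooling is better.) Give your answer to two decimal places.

Least-cost separating signal: a* solves 79 = 101 − 13.4·a*, so a* = (101 − 79)/13.4 ≈ 1.6418.
High-quality type's separating payoff: 101 − 8.8 × a* = 101 − 8.8 × (101 − 79)/13.4 = 101 − 193.6/13.4 ≈ 86.5522.
Pooling payoff: 0.28 × 101 + 0.72 × 79 = 85.16.
Difference: 86.5522 − 85.16 = 1.3922, i.e. 1.39 to two decimal places.
The high-quality type prefers to separate.

1.39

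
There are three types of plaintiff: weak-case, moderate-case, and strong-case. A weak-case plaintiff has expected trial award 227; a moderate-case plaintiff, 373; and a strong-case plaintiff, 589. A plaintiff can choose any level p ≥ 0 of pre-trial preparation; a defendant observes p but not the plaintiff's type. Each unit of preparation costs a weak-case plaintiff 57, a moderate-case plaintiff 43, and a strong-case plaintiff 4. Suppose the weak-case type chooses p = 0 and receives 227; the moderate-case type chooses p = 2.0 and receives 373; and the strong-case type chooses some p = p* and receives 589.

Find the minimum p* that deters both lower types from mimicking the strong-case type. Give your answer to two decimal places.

Weak-case type (on-path payoff 227) won't mimic when 227 ≥ 589 − 57·p*, i.e. p* ≥ 6.35.
Moderate-case type (on-path payoff 373 − 43×2.0 = 287) won't mimic when 287 ≥ 589 − 43·p*, i.e. p* ≥ 7.02.
Both must hold, so p* = max(6.35, 7.02) = 7.02. The moderate-case type's constraint binds.

7.02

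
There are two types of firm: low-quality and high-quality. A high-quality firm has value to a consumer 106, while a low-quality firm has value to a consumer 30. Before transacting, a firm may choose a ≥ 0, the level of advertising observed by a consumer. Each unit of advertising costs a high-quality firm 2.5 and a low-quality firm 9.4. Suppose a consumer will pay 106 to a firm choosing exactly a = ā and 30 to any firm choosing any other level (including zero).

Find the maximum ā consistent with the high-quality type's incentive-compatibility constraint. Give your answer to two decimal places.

30.40

Choosing ā yields the high-quality type 106 − 2.5·ā; choosing zero yields 30.
The high-quality type is indifferent at 106 − 2.5·ā = 30, i.e. ā = (106 − 30) / 2.5 = 30.40.
For any ā above 30.40 the high-quality type would rather pool at zero, so separation collapses.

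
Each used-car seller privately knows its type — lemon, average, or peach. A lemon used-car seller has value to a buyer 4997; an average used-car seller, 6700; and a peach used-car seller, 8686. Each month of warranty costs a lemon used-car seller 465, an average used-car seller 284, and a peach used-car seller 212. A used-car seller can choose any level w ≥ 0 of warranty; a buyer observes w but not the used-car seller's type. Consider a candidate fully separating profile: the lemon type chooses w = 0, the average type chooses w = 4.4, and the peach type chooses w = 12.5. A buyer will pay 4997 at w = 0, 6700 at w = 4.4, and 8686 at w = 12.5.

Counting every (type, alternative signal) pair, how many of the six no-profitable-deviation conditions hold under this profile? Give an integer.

Average (own payoff 6700 − 284×4.4 = 5450.4): to w=0 gives 4997 → no gain ✓; to w=12.5 gives 8686 − 284×12.5 = 5136 → no gain ✓.
Lemon (own payoff 4997): to w=4.4 gives 6700 − 465×4.4 = 4654 → no gain ✓; to w=12.5 gives 8686 − 465×12.5 = 2873.5 → no gain ✓.
Peach (own payoff 8686 − 212×12.5 = 6036): to w=0 gives 4997 → no gain ✓; to w=4.4 gives 6700 − 212×4.4 = 5767.2 → no gain ✓.
6 of the 6 constraints hold; this profile is a separating equilibrium.

6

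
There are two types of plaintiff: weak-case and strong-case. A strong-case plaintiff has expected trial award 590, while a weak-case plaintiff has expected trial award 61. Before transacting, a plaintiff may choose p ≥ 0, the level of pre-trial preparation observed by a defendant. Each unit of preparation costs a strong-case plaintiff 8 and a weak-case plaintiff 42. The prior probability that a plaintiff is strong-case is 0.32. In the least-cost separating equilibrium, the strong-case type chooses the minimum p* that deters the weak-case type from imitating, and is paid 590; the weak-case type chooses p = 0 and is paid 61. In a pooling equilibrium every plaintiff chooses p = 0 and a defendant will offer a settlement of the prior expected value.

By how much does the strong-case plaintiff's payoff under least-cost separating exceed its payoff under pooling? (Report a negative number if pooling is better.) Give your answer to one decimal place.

Least-cost separating signal: p* solves 61 = 590 − 42·p*, so p* = (590 − 61)/42 ≈ 12.5952.
Strong-case type's separating payoff: 590 − 8 × p* = 590 − 8 × (590 − 61)/42 = 590 − 4232/42 ≈ 489.238.
Pooling payoff: 0.32 × 590 + 0.68 × 61 = 230.28.
Difference: 489.238 − 230.28 = 258.958, i.e. 259.0 to one decimal place.
The strong-case type prefers to separate.

259.0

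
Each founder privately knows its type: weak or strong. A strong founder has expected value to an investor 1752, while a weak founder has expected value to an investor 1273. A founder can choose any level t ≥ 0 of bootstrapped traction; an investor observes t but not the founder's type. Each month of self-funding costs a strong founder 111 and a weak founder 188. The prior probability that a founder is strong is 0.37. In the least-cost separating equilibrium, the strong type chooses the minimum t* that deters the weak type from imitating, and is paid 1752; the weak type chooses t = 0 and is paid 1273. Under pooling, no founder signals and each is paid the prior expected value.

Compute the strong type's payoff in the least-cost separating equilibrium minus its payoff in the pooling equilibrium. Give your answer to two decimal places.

18.96

Least-cost separating signal: t* solves 1273 = 1752 − 188·t*, so t* = (1752 − 1273)/188 ≈ 2.5479.
Strong type's separating payoff: 1752 − 111 × t* = 1752 − 111 × (1752 − 1273)/188 = 1752 − 53169/188 ≈ 1469.1862.
Pooling payoff: 0.37 × 1752 + 0.63 × 1273 = 1450.23.
Difference: 1469.1862 − 1450.23 = 18.9562, i.e. 18.96 to two decimal places.
The strong type prefers to separate.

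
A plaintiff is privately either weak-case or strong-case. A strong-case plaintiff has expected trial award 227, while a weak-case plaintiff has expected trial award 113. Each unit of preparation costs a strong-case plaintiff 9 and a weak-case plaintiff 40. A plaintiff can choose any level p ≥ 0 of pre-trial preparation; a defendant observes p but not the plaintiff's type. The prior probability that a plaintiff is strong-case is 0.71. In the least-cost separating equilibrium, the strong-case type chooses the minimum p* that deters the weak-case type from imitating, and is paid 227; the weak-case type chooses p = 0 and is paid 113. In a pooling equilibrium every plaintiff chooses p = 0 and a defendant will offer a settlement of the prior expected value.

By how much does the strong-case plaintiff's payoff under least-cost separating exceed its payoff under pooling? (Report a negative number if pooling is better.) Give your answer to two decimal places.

7.41

Least-cost separating signal: p* solves 113 = 227 − 40·p*, so p* = (227 − 113)/40 = 2.85.
Strong-case type's separating payoff: 227 − 9 × p* = 227 − 9 × (227 − 113)/40 = 227 − 1026/40 = 201.35.
Pooling payoff: 0.71 × 227 + 0.29 × 113 = 193.94.
Difference: 201.35 − 193.94 = 7.41.
The strong-case type prefers to separate.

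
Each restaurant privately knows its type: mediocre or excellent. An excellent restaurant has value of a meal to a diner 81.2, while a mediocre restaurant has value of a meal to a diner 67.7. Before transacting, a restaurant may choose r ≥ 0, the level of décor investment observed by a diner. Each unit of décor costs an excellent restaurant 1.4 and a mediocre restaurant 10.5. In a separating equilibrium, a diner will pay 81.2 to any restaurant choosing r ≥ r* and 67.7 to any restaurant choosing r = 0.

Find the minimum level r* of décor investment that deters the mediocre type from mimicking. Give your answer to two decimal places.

1.29

A mediocre restaurant choosing r = 0 receives 67.7.
Imitating at r* instead would pay 81.2 at cost 10.5·r*, netting 81.2 − 10.5·r*.
Indifference: 67.7 = 81.2 − 10.5·r*, so r* = (81.2 − 67.7) / 10.5 ≈ 1.29.
At r* the mediocre type's incentive constraint just binds; the excellent type strictly prefers r* since its per-unit cost is lower.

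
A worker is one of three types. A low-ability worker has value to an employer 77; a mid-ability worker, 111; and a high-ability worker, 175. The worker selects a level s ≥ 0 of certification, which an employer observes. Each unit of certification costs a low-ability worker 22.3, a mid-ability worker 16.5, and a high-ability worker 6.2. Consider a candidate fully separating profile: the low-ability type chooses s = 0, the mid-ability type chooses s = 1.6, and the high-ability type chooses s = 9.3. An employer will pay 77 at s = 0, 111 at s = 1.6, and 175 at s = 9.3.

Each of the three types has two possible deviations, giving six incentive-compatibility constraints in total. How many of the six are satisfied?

6

Mid-ability (own payoff 111 − 16.5×1.6 = 84.6): to s=0 gives 77 → no gain ✓; to s=9.3 gives 175 − 16.5×9.3 = 21.55 → no gain ✓.
High-ability (own payoff 175 − 6.2×9.3 = 117.34): to s=0 gives 77 → no gain ✓; to s=1.6 gives 111 − 6.2×1.6 = 101.08 → no gain ✓.
Low-ability (own payoff 77): to s=1.6 gives 111 − 22.3×1.6 = 75.32 → no gain ✓; to s=9.3 gives 175 − 22.3×9.3 = -32.39 → no gain ✓.
6 of the 6 constraints hold; this profile is a separating equilibrium.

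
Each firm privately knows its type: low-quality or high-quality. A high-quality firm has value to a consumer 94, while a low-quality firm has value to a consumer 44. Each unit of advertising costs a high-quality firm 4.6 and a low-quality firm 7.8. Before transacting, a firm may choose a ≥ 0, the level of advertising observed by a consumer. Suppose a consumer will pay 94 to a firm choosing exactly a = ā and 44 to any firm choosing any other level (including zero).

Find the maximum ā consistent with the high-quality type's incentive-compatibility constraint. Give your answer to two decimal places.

10.87

Choosing ā yields the high-quality type 94 − 4.6·ā; choosing zero yields 44.
The high-quality type is indifferent at 94 − 4.6·ā = 44, i.e. ā = (94 − 44) / 4.6 ≈ 10.87.
For any ā above 10.87 the high-quality type would rather pool at zero, so separation collapses.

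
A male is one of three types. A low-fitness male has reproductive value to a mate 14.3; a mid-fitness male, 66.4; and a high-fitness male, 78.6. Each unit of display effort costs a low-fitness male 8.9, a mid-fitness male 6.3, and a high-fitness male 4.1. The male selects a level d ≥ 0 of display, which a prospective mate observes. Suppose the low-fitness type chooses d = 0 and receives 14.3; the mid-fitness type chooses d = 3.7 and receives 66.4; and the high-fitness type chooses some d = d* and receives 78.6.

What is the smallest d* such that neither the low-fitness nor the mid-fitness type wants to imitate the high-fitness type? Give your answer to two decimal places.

7.22

Mid-fitness type (on-path payoff 66.4 − 6.3×3.7 = 43.09) won't mimic when 43.09 ≥ 78.6 − 6.3·d*, i.e. d* ≥ 5.64.
Low-fitness type (on-path payoff 14.3) won't mimic when 14.3 ≥ 78.6 − 8.9·d*, i.e. d* ≥ 7.22.
Both must hold, so d* = max(7.22, 5.64) = 7.22. The low-fitness type's constraint binds.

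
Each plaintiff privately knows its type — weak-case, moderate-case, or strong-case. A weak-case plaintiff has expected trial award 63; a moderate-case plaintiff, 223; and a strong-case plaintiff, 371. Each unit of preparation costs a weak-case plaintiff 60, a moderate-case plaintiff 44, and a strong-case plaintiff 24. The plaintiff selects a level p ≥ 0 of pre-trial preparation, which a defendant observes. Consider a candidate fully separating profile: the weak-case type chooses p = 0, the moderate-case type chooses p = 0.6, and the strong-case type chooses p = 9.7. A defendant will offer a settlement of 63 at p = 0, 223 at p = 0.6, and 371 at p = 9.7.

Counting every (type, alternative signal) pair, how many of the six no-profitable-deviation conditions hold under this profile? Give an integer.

4

Strong-case (own payoff 371 − 24×9.7 = 138.2): to p=0 gives 63 → no gain ✓; to p=0.6 gives 223 − 24×0.6 = 208.6 → profitable ✗.
Weak-case (own payoff 63): to p=0.6 gives 223 − 60×0.6 = 187 → profitable ✗; to p=9.7 gives 371 − 60×9.7 = -211 → no gain ✓.
Moderate-case (own payoff 223 − 44×0.6 = 196.6): to p=0 gives 63 → no gain ✓; to p=9.7 gives 371 − 44×9.7 = -55.8 → no gain ✓.
4 of the 6 constraints hold; not an equilibrium.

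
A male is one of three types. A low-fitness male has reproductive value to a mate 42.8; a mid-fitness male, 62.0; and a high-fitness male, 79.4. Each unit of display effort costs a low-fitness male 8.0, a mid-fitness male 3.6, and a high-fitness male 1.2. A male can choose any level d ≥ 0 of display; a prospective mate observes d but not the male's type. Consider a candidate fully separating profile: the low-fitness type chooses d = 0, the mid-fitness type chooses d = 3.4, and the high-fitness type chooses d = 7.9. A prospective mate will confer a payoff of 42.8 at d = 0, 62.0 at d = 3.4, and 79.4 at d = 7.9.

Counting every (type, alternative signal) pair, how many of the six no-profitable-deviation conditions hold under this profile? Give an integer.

5

High-fitness (own payoff 79.4 − 1.2×7.9 = 69.92): to d=0 gives 42.8 → no gain ✓; to d=3.4 gives 62.0 − 1.2×3.4 = 57.92 → no gain ✓.
Low-fitness (own payoff 42.8): to d=3.4 gives 62.0 − 8.0×3.4 = 34.8 → no gain ✓; to d=7.9 gives 79.4 − 8.0×7.9 = 16.2 → no gain ✓.
Mid-fitness (own payoff 62.0 − 3.6×3.4 = 49.76): to d=0 gives 42.8 → no gain ✓; to d=7.9 gives 79.4 − 3.6×7.9 = 50.96 → profitable ✗.
5 of the 6 constraints hold; not an equilibrium.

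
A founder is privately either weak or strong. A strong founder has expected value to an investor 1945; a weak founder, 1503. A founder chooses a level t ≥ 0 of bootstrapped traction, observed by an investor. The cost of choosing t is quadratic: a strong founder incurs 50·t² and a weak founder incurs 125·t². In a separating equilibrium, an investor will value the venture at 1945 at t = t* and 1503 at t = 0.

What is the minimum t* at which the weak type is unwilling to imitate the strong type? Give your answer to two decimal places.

The weak type at t = 0 receives 1503; imitating at t* yields 1945 − 125·t*².
Indifference: 1503 = 1945 − 125·t*², so t*² = (1945 − 1503) / 125 = 3.536.
t* = √3.536 ≈ 1.88.

1.88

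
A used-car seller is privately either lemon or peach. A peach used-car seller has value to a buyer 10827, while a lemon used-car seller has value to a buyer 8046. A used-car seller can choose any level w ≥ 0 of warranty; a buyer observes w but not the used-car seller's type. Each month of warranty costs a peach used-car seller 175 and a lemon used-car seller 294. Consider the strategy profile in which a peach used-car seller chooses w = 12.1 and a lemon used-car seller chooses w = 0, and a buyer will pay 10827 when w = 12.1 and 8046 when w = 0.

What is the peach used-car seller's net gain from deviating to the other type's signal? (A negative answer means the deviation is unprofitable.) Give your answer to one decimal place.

-663.5

Playing w = 12.1 the peach used-car seller receives 10827 − 175 × 12.1 = 8709.5.
Deviating to w = 0 yields 8046 instead.
Gain from deviating: 8046 − 8709.5 = -663.5.
The gain is negative, so the peach type's incentive-compatibility constraint is satisfied.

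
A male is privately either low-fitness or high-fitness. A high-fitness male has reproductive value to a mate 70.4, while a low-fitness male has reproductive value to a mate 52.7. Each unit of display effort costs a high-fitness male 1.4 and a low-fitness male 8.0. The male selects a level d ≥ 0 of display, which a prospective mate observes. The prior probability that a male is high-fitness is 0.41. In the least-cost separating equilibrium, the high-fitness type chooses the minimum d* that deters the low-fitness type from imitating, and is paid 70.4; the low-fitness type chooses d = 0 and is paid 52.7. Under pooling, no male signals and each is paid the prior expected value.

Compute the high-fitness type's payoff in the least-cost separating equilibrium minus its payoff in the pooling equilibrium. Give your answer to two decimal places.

7.35

Least-cost separating signal: d* solves 52.7 = 70.4 − 8.0·d*, so d* = (70.4 − 52.7)/8.0 = 2.2125.
High-fitness type's separating payoff: 70.4 − 1.4 × d* = 70.4 − 1.4 × (70.4 − 52.7)/8.0 = 70.4 − 24.78/8.0 = 67.3025.
Pooling payoff: 0.41 × 70.4 + 0.59 × 52.7 = 59.957.
Difference: 67.3025 − 59.957 = 7.3455, i.e. 7.35 to two decimal places.
The high-fitness type prefers to separate.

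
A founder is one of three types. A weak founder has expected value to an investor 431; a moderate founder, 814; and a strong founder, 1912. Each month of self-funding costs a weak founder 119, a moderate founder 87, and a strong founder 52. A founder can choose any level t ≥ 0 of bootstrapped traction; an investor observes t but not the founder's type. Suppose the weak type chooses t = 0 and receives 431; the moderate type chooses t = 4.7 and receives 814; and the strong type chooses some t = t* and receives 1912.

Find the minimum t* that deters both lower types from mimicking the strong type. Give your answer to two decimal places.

17.32

Moderate type (on-path payoff 814 − 87×4.7 = 405.1) won't mimic when 405.1 ≥ 1912 − 87·t*, i.e. t* ≥ 17.32.
Weak type (on-path payoff 431) won't mimic when 431 ≥ 1912 − 119·t*, i.e. t* ≥ 12.45.
Both must hold, so t* = max(12.45, 17.32) = 17.32. The moderate type's constraint binds.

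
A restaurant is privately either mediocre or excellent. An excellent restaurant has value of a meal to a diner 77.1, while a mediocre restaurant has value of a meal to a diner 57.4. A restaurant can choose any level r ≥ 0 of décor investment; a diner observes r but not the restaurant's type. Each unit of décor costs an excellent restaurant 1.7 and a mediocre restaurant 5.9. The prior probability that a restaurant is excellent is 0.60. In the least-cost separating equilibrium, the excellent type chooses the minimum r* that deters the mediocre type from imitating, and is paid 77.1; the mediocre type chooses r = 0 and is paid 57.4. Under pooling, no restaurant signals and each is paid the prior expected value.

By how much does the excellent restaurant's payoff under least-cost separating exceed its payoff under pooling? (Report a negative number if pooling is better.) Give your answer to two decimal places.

2.20

Least-cost separating signal: r* solves 57.4 = 77.1 − 5.9·r*, so r* = (77.1 − 57.4)/5.9 ≈ 3.3390.
Excellent type's separating payoff: 77.1 − 1.7 × r* = 77.1 − 1.7 × (77.1 − 57.4)/5.9 = 77.1 − 33.49/5.9 ≈ 71.4237.
Pooling payoff: 0.60 × 77.1 + 0.40 × 57.4 = 69.22.
Difference: 71.4237 − 69.22 = 2.2037, i.e. 2.20 to two decimal places.
The excellent type prefers to separate.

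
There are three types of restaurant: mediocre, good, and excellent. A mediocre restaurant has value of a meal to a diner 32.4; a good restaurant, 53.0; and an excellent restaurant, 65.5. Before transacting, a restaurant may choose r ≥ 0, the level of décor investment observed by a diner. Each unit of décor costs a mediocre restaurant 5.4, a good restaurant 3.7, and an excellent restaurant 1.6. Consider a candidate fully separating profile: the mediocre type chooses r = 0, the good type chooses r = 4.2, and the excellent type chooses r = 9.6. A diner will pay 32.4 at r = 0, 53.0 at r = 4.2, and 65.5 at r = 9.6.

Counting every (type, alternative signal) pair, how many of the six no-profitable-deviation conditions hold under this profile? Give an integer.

Good (own payoff 53.0 − 3.7×4.2 = 37.46): to r=0 gives 32.4 → no gain ✓; to r=9.6 gives 65.5 − 3.7×9.6 = 29.98 → no gain ✓.
Excellent (own payoff 65.5 − 1.6×9.6 = 50.14): to r=0 gives 32.4 → no gain ✓; to r=4.2 gives 53.0 − 1.6×4.2 = 46.28 → no gain ✓.
Mediocre (own payoff 32.4): to r=4.2 gives 53.0 − 5.4×4.2 = 30.32 → no gain ✓; to r=9.6 gives 65.5 − 5.4×9.6 = 13.66 → no gain ✓.
6 of the 6 constraints hold; this profile is a separating equilibrium.

6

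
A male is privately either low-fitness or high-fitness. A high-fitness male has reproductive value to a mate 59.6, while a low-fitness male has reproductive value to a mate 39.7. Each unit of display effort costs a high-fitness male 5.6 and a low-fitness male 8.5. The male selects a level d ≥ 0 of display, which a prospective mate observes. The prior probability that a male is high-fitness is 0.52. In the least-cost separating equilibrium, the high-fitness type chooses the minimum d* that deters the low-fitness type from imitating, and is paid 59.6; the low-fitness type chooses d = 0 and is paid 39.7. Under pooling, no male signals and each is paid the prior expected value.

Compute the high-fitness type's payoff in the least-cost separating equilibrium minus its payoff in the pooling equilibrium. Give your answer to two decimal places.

Least-cost separating signal: d* solves 39.7 = 59.6 − 8.5·d*, so d* = (59.6 − 39.7)/8.5 ≈ 2.3412.
High-fitness type's separating payoff: 59.6 − 5.6 × d* = 59.6 − 5.6 × (59.6 − 39.7)/8.5 = 59.6 − 111.44/8.5 ≈ 46.4894.
Pooling payoff: 0.52 × 59.6 + 0.48 × 39.7 = 50.048.
Difference: 46.4894 − 50.048 = -3.5586, i.e. -3.56 to two decimal places.
The high-fitness type would prefer the pooling outcome.

-3.56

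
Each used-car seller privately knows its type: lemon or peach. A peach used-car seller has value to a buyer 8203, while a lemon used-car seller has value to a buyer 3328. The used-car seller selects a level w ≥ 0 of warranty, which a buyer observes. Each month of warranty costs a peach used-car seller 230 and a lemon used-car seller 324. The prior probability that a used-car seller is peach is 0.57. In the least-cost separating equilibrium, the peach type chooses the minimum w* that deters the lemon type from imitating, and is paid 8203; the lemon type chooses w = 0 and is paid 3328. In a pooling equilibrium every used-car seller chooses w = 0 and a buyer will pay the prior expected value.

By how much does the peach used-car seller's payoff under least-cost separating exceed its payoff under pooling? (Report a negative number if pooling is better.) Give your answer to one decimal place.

-1364.4

Least-cost separating signal: w* solves 3328 = 8203 − 324·w*, so w* = (8203 − 3328)/324 ≈ 15.0463.
Peach type's separating payoff: 8203 − 230 × w* = 8203 − 230 × (8203 − 3328)/324 = 8203 − 1121250/324 ≈ 4742.352.
Pooling payoff: 0.57 × 8203 + 0.43 × 3328 = 6106.75.
Difference: 4742.352 − 6106.75 = -1364.398, i.e. -1364.4 to one decimal place.
The peach type would prefer the pooling outcome.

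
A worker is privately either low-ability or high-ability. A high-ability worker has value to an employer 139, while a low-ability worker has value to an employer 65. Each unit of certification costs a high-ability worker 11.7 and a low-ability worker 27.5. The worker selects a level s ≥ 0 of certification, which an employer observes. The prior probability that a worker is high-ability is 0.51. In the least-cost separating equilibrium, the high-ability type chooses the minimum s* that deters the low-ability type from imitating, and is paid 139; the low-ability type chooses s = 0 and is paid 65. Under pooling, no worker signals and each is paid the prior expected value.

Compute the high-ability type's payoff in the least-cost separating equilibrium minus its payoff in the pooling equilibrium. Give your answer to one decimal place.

4.8

Least-cost separating signal: s* solves 65 = 139 − 27.5·s*, so s* = (139 − 65)/27.5 ≈ 2.6909.
High-ability type's separating payoff: 139 − 11.7 × s* = 139 − 11.7 × (139 − 65)/27.5 = 139 − 865.8/27.5 ≈ 107.516.
Pooling payoff: 0.51 × 139 + 0.49 × 65 = 102.74.
Difference: 107.516 − 102.74 = 4.776, i.e. 4.8 to one decimal place.
The high-ability type prefers to separate.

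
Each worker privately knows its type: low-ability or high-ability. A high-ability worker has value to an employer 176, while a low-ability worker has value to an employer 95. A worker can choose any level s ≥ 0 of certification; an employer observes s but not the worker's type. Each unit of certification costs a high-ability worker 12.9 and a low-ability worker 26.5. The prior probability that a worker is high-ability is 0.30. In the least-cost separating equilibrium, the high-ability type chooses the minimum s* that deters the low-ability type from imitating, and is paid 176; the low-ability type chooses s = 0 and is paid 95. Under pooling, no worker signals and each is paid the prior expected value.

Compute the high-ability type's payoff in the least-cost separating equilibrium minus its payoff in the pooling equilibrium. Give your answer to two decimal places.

17.27

Least-cost separating signal: s* solves 95 = 176 − 26.5·s*, so s* = (176 − 95)/26.5 ≈ 3.0566.
High-ability type's separating payoff: 176 − 12.9 × s* = 176 − 12.9 × (176 − 95)/26.5 = 176 − 1044.9/26.5 ≈ 136.5698.
Pooling payoff: 0.30 × 176 + 0.70 × 95 = 119.3.
Difference: 136.5698 − 119.3 = 17.2698, i.e. 17.27 to two decimal places.
The high-ability type prefers to separate.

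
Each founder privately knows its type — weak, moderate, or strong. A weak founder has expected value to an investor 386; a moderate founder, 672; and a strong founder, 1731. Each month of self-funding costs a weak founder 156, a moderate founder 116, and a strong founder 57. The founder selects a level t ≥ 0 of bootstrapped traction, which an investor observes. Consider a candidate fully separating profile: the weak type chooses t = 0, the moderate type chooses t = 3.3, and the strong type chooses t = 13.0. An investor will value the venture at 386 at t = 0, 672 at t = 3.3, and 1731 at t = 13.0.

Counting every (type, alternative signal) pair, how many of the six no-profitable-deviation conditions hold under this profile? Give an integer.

5

Moderate (own payoff 672 − 116×3.3 = 289.2): to t=0 gives 386 → profitable ✗; to t=13.0 gives 1731 − 116×13.0 = 223 → no gain ✓.
Weak (own payoff 386): to t=3.3 gives 672 − 156×3.3 = 157.2 → no gain ✓; to t=13.0 gives 1731 − 156×13.0 = -297 → no gain ✓.
Strong (own payoff 1731 − 57×13.0 = 990): to t=0 gives 386 → no gain ✓; to t=3.3 gives 672 − 57×3.3 = 483.9 → no gain ✓.
5 of the 6 constraints hold; not an equilibrium.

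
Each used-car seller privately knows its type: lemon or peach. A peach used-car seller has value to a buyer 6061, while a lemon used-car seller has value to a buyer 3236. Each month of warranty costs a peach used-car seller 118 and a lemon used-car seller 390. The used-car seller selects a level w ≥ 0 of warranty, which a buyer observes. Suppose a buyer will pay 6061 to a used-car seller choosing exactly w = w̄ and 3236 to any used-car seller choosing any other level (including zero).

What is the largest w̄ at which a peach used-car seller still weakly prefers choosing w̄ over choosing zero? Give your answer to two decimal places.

Choosing w̄ yields the peach type 6061 − 118·w̄; choosing zero yields 3236.
The peach type is indifferent at 6061 − 118·w̄ = 3236, i.e. w̄ = (6061 − 3236) / 118 ≈ 23.94.
For any w̄ above 23.94 the peach type would rather pool at zero, so separation collapses.

23.94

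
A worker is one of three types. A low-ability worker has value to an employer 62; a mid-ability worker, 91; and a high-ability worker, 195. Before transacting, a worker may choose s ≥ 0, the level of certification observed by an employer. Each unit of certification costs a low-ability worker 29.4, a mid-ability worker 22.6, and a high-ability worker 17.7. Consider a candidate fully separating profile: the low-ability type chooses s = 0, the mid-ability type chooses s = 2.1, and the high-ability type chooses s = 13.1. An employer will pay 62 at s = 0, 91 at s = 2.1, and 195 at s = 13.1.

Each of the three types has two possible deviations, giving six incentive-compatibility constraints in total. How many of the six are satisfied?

Low-ability (own payoff 62): to s=2.1 gives 91 − 29.4×2.1 = 29.26 → no gain ✓; to s=13.1 gives 195 − 29.4×13.1 = -190.14 → no gain ✓.
Mid-ability (own payoff 91 − 22.6×2.1 = 43.54): to s=0 gives 62 → profitable ✗; to s=13.1 gives 195 − 22.6×13.1 = -101.06 → no gain ✓.
High-ability (own payoff 195 − 17.7×13.1 = -36.87): to s=0 gives 62 → profitable ✗; to s=2.1 gives 91 − 17.7×2.1 = 53.83 → profitable ✗.
3 of the 6 constraints hold; not an equilibrium.

3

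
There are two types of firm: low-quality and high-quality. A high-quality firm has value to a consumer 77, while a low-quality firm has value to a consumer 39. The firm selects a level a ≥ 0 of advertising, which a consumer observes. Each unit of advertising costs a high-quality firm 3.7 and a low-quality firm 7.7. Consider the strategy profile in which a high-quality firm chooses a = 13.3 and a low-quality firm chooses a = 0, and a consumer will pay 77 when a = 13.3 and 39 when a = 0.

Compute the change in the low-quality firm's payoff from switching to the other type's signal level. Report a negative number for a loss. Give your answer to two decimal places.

Playing a = 0 the low-quality firm receives 39.
Deviating to a = 13.3 brings payment 77 at cost 7.7 × 13.3 = 102.41, netting -25.41.
Gain from deviating: -25.41 − 39 = -64.41.
The gain is negative, so the low-quality type's incentive-compatibility constraint is satisfied.

-64.41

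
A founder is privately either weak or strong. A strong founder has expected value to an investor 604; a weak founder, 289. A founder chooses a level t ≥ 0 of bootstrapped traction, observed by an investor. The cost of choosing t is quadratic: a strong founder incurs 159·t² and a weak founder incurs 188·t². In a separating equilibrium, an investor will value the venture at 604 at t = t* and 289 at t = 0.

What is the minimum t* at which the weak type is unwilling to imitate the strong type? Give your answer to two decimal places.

1.29

The weak type at t = 0 receives 289; imitating at t* yields 604 − 188·t*².
Indifference: 289 = 604 − 188·t*², so t*² = (604 − 289) / 188 ≈ 1.6755.
t* = √1.6755 ≈ 1.29.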